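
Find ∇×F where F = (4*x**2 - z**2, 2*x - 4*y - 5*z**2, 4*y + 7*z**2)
(10*z + 4, -2*z, 2)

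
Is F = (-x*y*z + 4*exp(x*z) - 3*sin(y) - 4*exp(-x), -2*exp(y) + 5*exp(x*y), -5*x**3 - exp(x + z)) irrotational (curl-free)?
No, ∇×F = (0, 15*x**2 - x*y + 4*x*exp(x*z) + exp(x + z), x*z + 5*y*exp(x*y) + 3*cos(y))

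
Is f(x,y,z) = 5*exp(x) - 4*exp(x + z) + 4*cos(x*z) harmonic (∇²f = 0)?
No, ∇²f = -4*x**2*cos(x*z) - 4*z**2*cos(x*z) + 5*exp(x) - 8*exp(x + z)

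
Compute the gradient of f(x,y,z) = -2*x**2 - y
(-4*x, -1, 0)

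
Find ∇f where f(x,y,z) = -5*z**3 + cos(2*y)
(0, -2*sin(2*y), -15*z**2)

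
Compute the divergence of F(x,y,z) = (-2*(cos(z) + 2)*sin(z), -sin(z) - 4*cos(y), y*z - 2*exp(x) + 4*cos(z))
y + 4*sin(y) - 4*sin(z)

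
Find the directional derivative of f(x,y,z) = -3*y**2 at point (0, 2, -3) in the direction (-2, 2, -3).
-24*sqrt(17)/17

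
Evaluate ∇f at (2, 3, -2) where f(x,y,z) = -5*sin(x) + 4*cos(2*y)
(-5*cos(2), -8*sin(6), 0)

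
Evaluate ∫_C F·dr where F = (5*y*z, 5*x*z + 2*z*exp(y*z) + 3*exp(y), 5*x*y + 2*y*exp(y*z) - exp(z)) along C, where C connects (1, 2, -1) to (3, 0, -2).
-6*cosh(2) - sinh(1) + cosh(1) + 15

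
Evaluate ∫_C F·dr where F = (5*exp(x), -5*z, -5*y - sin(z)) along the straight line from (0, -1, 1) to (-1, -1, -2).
-20 - cos(1) + cos(2) + 5*exp(-1)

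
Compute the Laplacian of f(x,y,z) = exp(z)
exp(z)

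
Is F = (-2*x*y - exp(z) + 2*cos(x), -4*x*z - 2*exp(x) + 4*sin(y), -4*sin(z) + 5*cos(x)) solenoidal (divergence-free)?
No, ∇·F = -2*y - 2*sin(x) + 4*cos(y) - 4*cos(z)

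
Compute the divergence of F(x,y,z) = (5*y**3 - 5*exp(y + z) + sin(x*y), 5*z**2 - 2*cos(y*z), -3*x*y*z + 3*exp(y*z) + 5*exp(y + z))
-3*x*y + 3*y*exp(y*z) + y*cos(x*y) + 2*z*sin(y*z) + 5*exp(y + z)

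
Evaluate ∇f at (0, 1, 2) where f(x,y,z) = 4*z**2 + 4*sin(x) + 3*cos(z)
(4, 0, 16 - 3*sin(2))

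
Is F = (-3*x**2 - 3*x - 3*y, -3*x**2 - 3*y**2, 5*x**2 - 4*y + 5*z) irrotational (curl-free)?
No, ∇×F = (-4, -10*x, 3 - 6*x)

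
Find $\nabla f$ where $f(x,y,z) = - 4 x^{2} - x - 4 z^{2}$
(-8*x - 1, 0, -8*z)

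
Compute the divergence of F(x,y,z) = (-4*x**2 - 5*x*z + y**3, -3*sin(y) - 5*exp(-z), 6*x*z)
-2*x - 5*z - 3*cos(y)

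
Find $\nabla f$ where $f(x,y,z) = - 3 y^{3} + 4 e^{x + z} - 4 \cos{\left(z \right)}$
(4*exp(x + z), -9*y**2, 4*exp(x + z) + 4*sin(z))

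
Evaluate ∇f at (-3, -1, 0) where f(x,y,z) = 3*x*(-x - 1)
(15, 0, 0)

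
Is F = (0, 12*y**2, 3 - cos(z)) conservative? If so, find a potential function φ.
Yes, F is conservative. φ = 4*y**3 + 3*z - sin(z)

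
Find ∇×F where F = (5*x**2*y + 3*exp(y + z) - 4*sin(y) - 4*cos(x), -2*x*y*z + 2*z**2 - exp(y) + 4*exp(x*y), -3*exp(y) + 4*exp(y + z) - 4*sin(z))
(2*x*y - 4*z - 3*exp(y) + 4*exp(y + z), 3*exp(y + z), -5*x**2 - 2*y*z + 4*y*exp(x*y) - 3*exp(y + z) + 4*cos(y))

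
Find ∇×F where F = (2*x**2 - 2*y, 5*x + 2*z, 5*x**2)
(-2, -10*x, 7)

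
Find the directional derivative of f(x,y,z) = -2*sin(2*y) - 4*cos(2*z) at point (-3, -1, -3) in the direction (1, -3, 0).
6*sqrt(10)*cos(2)/5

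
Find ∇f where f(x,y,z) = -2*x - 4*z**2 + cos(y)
(-2, -sin(y), -8*z)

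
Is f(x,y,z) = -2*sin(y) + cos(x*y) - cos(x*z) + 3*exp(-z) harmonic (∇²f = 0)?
No, ∇²f = -x**2*cos(x*y) + x**2*cos(x*z) - y**2*cos(x*y) + z**2*cos(x*z) + 2*sin(y) + 3*exp(-z)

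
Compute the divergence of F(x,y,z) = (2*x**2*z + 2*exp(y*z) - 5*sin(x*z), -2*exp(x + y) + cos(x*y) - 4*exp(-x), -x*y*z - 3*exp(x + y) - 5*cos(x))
-x*y + 4*x*z - x*sin(x*y) - 5*z*cos(x*z) - 2*exp(x + y)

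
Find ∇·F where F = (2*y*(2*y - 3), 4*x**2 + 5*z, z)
1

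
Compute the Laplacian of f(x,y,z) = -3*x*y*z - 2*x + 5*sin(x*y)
-5*(x**2 + y**2)*sin(x*y)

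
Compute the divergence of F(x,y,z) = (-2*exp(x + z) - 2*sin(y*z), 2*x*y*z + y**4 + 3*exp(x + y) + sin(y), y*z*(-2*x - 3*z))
-2*x*y + 2*x*z + 4*y**3 - 6*y*z + 3*exp(x + y) - 2*exp(x + z) + cos(y)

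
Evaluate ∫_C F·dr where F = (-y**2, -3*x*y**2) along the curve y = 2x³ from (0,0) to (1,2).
-272/35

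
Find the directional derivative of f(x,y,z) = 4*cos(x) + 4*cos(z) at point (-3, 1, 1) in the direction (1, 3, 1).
4*sqrt(11)*(-sin(1) + sin(3))/11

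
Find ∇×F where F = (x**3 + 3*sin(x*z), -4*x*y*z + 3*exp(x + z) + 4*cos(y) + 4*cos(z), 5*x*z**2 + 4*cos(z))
(4*x*y - 3*exp(x + z) + 4*sin(z), 3*x*cos(x*z) - 5*z**2, -4*y*z + 3*exp(x + z))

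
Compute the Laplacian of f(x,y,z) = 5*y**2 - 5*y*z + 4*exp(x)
4*exp(x) + 10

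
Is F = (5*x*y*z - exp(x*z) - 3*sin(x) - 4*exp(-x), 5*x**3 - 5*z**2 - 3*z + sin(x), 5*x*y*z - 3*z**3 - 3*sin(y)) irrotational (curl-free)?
No, ∇×F = (5*x*z + 10*z - 3*cos(y) + 3, 5*x*y - x*exp(x*z) - 5*y*z, 15*x**2 - 5*x*z + cos(x))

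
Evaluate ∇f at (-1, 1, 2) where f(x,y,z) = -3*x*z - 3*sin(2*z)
(-6, 0, 3 - 6*cos(4))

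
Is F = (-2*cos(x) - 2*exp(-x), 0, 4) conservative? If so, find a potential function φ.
Yes, F is conservative. φ = 4*z - 2*sin(x) + 2*exp(-x)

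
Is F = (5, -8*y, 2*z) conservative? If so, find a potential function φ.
Yes, F is conservative. φ = 5*x - 4*y**2 + z**2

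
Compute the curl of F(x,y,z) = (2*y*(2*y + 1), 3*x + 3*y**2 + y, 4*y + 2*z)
(4, 0, 1 - 8*y)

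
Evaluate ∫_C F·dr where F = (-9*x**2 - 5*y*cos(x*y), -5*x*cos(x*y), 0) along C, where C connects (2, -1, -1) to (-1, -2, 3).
27 - 10*sin(2)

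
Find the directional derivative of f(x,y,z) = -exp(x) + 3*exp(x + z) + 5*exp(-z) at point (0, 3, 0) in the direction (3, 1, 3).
0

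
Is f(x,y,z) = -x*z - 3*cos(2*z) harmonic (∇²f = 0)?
No, ∇²f = 12*cos(2*z)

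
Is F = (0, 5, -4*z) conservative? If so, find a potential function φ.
Yes, F is conservative. φ = 5*y - 2*z**2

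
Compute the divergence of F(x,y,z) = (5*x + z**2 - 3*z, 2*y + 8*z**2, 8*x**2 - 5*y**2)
7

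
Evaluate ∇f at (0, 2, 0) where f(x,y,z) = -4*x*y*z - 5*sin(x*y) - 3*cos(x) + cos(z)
(-10, 0, 0)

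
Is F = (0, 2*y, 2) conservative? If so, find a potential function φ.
Yes, F is conservative. φ = y**2 + 2*z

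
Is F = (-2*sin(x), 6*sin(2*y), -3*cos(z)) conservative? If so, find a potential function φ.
Yes, F is conservative. φ = -3*sin(z) + 2*cos(x) - 3*cos(2*y)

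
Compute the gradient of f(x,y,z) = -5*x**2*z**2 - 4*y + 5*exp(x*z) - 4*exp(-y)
(5*z*(-2*x*z + exp(x*z)), -4 + 4*exp(-y), 5*x*(-2*x*z + exp(x*z)))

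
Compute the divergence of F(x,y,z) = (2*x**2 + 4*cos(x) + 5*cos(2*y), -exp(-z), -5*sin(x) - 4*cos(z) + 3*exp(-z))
(4*(x - sin(x) + sin(z))*exp(z) - 3)*exp(-z)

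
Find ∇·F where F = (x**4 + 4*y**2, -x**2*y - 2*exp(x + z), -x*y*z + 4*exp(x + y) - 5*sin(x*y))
x*(4*x**2 - x - y)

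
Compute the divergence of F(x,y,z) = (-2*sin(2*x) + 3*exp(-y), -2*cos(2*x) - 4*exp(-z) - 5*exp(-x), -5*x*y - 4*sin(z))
-4*cos(2*x) - 4*cos(z)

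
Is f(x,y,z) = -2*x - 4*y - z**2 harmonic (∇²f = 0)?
No, ∇²f = -2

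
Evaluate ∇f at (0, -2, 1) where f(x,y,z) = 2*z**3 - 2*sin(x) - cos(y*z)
(-2, -sin(2), 2*sin(2) + 6)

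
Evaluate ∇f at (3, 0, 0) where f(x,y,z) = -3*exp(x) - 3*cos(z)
(-3*exp(3), 0, 0)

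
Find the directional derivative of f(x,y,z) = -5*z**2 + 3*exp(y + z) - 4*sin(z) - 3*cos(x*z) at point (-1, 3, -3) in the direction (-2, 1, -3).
3*sqrt(14)*(-32 + 4*cos(3) + 9*sin(3))/14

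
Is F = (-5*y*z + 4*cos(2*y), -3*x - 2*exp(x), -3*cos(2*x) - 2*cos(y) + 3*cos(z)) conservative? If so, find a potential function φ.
No, ∇×F = (2*sin(y), -5*y - 6*sin(2*x), 5*z - 2*exp(x) + 8*sin(2*y) - 3) ≠ 0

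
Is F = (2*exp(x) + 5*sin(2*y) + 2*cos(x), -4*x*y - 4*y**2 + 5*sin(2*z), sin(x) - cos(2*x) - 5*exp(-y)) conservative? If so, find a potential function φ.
No, ∇×F = (-10*cos(2*z) + 5*exp(-y), -(4*sin(x) + 1)*cos(x), -4*y - 10*cos(2*y)) ≠ 0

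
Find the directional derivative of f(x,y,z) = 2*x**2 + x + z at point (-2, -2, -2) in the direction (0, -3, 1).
sqrt(10)/10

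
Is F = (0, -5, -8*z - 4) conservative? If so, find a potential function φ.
Yes, F is conservative. φ = -5*y - 4*z**2 - 4*z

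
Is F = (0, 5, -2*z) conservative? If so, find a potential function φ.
Yes, F is conservative. φ = 5*y - z**2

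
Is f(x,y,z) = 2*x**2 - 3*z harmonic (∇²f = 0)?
No, ∇²f = 4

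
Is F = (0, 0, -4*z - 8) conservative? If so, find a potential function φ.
Yes, F is conservative. φ = 2*z*(-z - 4)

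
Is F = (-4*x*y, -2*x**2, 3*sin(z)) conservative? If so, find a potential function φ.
Yes, F is conservative. φ = -2*x**2*y - 3*cos(z)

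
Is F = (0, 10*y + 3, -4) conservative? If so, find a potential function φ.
Yes, F is conservative. φ = 5*y**2 + 3*y - 4*z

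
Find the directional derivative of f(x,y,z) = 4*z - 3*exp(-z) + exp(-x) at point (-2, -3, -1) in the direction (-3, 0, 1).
sqrt(10)*(4 + 3*E + 3*exp(2))/10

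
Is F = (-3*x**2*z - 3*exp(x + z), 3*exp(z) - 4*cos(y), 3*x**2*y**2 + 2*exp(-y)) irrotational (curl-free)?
No, ∇×F = (6*x**2*y - 3*exp(z) - 2*exp(-y), -3*x**2 - 6*x*y**2 - 3*exp(x + z), 0)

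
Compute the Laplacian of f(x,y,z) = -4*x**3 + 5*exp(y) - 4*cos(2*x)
-24*x + 5*exp(y) + 16*cos(2*x)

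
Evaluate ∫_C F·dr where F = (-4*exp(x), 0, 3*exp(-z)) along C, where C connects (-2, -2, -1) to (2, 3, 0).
-4*exp(2) - 3 + 4*exp(-2) + 3*E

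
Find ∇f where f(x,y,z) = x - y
(1, -1, 0)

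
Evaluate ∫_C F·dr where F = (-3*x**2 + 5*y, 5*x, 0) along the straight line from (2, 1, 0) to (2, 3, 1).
20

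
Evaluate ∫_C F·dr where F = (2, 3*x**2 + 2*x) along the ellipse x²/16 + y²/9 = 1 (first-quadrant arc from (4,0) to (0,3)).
6*pi + 88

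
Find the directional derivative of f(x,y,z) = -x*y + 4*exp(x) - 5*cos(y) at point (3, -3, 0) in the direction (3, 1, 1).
sqrt(11)*(-5*sin(3) + 6 + 12*exp(3))/11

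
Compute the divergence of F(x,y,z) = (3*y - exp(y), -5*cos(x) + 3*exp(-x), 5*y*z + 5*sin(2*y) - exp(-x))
5*y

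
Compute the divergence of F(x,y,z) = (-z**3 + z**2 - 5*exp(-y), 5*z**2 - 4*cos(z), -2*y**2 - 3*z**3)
-9*z**2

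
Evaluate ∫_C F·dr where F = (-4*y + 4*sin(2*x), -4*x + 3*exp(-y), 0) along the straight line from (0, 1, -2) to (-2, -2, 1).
-3*exp(2) - 14 + 3*exp(-1) - 2*cos(4)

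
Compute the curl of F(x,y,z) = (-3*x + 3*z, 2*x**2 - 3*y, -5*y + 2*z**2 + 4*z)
(-5, 3, 4*x)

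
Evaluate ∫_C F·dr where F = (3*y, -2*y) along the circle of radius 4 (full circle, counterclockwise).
-48*pi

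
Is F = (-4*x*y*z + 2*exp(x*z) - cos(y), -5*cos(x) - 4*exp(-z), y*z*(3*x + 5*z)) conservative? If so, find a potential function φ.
No, ∇×F = (3*x*z + 5*z**2 - 4*exp(-z), -4*x*y + 2*x*exp(x*z) - 3*y*z, 4*x*z + 5*sin(x) - sin(y)) ≠ 0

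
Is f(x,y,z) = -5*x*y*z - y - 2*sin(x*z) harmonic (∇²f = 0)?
No, ∇²f = 2*(x**2 + z**2)*sin(x*z)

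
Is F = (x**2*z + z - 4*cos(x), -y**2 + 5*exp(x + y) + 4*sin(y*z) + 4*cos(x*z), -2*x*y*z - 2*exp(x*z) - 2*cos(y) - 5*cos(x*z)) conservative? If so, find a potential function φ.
No, ∇×F = (-2*x*z + 4*x*sin(x*z) - 4*y*cos(y*z) + 2*sin(y), x**2 + 2*y*z + 2*z*exp(x*z) - 5*z*sin(x*z) + 1, -4*z*sin(x*z) + 5*exp(x + y)) ≠ 0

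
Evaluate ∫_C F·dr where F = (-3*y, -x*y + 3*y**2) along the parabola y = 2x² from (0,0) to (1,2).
22/5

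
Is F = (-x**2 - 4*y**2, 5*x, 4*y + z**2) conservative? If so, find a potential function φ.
No, ∇×F = (4, 0, 8*y + 5) ≠ 0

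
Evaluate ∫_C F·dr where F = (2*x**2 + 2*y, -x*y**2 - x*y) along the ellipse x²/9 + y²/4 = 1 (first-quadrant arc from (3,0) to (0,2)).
-22 - 9*pi/2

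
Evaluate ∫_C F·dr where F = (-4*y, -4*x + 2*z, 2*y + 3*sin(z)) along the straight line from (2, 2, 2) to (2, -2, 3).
3*cos(2) - 3*cos(3) + 12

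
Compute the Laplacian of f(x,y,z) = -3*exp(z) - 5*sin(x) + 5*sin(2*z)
-3*exp(z) + 5*sin(x) - 20*sin(2*z)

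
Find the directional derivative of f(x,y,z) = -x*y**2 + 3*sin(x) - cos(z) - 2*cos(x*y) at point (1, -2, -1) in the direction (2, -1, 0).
2*sqrt(5)*(-6 + 3*cos(1) + 5*sin(2))/5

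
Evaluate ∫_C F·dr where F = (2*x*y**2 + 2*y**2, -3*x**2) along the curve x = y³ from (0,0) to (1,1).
213/140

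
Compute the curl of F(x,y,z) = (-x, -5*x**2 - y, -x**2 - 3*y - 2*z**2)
(-3, 2*x, -10*x)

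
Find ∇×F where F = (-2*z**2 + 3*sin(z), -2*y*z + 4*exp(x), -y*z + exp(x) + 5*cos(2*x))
(2*y - z, -4*z - exp(x) + 10*sin(2*x) + 3*cos(z), 4*exp(x))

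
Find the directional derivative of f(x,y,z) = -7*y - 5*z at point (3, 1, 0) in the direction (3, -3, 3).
2*sqrt(3)/3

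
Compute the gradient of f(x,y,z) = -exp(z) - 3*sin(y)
(0, -3*cos(y), -exp(z))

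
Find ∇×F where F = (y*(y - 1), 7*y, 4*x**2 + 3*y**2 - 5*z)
(6*y, -8*x, 1 - 2*y)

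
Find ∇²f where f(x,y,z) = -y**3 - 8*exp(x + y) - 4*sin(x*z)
4*x**2*sin(x*z) - 6*y + 4*z**2*sin(x*z) - 16*exp(x + y)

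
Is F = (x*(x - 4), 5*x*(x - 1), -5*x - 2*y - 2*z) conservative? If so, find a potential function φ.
No, ∇×F = (-2, 5, 10*x - 5) ≠ 0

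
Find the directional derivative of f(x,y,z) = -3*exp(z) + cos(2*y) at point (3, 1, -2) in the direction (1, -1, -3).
sqrt(11)*(9 + 2*exp(2)*sin(2))*exp(-2)/11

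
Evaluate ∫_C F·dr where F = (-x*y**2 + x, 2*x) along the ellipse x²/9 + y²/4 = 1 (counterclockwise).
12*pi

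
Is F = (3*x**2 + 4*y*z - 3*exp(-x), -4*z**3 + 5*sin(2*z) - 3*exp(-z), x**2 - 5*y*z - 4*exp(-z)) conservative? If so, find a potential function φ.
No, ∇×F = (12*z**2 - 5*z - 10*cos(2*z) - 3*exp(-z), -2*x + 4*y, -4*z) ≠ 0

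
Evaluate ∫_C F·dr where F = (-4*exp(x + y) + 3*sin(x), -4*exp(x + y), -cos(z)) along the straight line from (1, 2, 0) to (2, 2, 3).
-4*exp(4) - sin(3) - 3*cos(2) + 3*cos(1) + 4*exp(3)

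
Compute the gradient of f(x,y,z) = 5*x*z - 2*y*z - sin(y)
(5*z, -2*z - cos(y), 5*x - 2*y)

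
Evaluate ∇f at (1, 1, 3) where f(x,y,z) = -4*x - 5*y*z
(-4, -15, -5)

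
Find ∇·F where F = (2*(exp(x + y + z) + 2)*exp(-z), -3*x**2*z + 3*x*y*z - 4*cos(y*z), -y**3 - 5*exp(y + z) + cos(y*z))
3*x*z - y*sin(y*z) + 4*z*sin(y*z) + 2*exp(x + y) - 5*exp(y + z)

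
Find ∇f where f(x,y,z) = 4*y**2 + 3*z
(0, 8*y, 3)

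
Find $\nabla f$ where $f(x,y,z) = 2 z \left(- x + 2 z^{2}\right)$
(-2*z, 0, -2*x + 12*z**2)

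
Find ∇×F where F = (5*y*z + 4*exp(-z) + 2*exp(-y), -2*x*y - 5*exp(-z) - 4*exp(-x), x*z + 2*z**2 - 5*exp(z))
(-5*exp(-z), 5*y - z - 4*exp(-z), -2*y - 5*z + 2*exp(-y) + 4*exp(-x))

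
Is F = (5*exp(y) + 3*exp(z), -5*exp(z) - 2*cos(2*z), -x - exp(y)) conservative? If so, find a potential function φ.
No, ∇×F = (-exp(y) + 5*exp(z) - 4*sin(2*z), 3*exp(z) + 1, -5*exp(y)) ≠ 0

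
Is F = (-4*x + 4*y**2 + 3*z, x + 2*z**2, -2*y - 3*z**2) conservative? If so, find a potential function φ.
No, ∇×F = (-4*z - 2, 3, 1 - 8*y) ≠ 0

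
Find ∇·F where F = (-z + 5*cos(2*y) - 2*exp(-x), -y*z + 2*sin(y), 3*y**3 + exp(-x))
-z + 2*cos(y) + 2*exp(-x)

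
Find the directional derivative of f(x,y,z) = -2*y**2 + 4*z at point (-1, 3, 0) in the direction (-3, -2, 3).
18*sqrt(22)/11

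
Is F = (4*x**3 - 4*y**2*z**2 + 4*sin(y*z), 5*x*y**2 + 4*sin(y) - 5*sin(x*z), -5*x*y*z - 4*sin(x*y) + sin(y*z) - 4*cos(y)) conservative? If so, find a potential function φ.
No, ∇×F = (-5*x*z - 4*x*cos(x*y) + 5*x*cos(x*z) + z*cos(y*z) + 4*sin(y), y*(-8*y*z + 5*z + 4*cos(x*y) + 4*cos(y*z)), 5*y**2 + 8*y*z**2 - 5*z*cos(x*z) - 4*z*cos(y*z)) ≠ 0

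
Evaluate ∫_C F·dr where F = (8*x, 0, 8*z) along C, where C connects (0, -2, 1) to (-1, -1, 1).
4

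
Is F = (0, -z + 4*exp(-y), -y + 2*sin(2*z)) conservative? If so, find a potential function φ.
Yes, F is conservative. φ = -y*z - cos(2*z) - 4*exp(-y)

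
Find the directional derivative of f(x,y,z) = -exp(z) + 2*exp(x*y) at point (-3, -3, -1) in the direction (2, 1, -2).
2*(1 - 9*exp(10))*exp(-1)/3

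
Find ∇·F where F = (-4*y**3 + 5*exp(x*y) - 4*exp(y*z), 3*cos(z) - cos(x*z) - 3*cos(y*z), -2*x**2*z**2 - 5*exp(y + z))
-4*x**2*z + 5*y*exp(x*y) + 3*z*sin(y*z) - 5*exp(y + z)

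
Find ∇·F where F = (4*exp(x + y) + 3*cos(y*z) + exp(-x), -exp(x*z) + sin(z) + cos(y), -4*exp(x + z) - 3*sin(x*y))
((4*exp(x + y) - 4*exp(x + z) - sin(y))*exp(x) - 1)*exp(-x)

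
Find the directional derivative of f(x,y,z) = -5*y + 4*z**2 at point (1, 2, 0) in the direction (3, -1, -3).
5*sqrt(19)/19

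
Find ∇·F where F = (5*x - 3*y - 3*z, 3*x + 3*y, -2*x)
8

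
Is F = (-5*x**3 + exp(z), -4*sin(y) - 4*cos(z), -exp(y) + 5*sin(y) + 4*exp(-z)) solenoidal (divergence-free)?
No, ∇·F = -15*x**2 - 4*cos(y) - 4*exp(-z)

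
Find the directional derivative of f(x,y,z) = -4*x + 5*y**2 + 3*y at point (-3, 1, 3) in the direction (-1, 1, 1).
17*sqrt(3)/3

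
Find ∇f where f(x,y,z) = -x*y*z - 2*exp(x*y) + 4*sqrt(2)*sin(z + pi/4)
(y*(-z - 2*exp(x*y)), x*(-z - 2*exp(x*y)), -x*y + 4*sqrt(2)*cos(z + pi/4))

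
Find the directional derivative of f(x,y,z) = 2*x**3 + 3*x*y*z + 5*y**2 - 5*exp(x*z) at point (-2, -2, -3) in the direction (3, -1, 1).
sqrt(11)*(140/11 + 5*exp(6))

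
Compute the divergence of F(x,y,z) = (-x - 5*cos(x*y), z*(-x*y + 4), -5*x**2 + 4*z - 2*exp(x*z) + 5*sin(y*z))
-x*z - 2*x*exp(x*z) + 5*y*sin(x*y) + 5*y*cos(y*z) + 3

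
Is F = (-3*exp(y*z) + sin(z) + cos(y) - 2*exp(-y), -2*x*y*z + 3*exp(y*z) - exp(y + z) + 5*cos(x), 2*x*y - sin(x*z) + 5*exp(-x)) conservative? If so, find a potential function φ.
No, ∇×F = (2*x*y + 2*x - 3*y*exp(y*z) + exp(y + z), -3*y*exp(y*z) - 2*y + z*cos(x*z) + cos(z) + 5*exp(-x), -2*y*z + 3*z*exp(y*z) - 5*sin(x) + sin(y) - 2*exp(-y)) ≠ 0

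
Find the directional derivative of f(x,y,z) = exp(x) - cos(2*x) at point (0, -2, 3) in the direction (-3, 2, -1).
-3*sqrt(14)/14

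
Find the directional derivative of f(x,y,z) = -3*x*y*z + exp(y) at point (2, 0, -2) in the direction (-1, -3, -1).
-39*sqrt(11)/11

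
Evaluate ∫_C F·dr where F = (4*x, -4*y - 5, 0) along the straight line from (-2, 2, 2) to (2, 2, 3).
0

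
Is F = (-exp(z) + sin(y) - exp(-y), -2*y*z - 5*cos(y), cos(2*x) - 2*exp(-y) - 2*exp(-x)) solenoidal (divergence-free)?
No, ∇·F = -2*z + 5*sin(y)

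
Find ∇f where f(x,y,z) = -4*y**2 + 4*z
(0, -8*y, 4)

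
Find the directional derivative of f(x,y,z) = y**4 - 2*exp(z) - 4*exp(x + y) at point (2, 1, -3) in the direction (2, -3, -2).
4*sqrt(17)*(1 + (-3 + exp(3))*exp(3))*exp(-3)/17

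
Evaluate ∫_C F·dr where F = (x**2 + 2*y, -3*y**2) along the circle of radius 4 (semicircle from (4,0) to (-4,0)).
-16*pi - 128/3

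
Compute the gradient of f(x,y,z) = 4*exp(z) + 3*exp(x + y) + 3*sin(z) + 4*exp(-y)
(3*exp(x + y), (3*exp(x + 2*y) - 4)*exp(-y), 4*exp(z) + 3*cos(z))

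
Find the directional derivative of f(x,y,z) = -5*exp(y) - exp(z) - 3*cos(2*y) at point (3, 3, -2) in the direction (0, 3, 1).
sqrt(10)*(-15*exp(5) + 18*exp(2)*sin(6) - 1)*exp(-2)/10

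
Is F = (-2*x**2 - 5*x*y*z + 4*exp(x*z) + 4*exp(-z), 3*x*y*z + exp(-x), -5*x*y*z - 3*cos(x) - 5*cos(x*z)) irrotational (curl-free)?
No, ∇×F = (x*(-3*y - 5*z), -5*x*y + 4*x*exp(x*z) + 5*y*z - 5*z*sin(x*z) - 3*sin(x) - 4*exp(-z), 5*x*z + 3*y*z - exp(-x))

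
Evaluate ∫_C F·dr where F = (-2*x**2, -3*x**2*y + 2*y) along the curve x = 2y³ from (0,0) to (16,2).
-9332/3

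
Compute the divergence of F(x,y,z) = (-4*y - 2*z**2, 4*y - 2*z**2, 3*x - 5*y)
4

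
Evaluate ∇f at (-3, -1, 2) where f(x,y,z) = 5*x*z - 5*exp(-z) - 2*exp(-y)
(10, 2*E, -15 + 5*exp(-2))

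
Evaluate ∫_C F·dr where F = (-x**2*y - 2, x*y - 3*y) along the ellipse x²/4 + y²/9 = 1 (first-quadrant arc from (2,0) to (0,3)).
-7/2 + 3*pi/2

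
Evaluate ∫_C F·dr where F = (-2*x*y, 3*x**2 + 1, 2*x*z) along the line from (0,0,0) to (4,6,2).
146/3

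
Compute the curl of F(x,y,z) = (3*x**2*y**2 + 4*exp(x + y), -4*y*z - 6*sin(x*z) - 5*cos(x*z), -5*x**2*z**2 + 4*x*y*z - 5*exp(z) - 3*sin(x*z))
(4*x*z - 5*x*sin(x*z) + 6*x*cos(x*z) + 4*y, z*(10*x*z - 4*y + 3*cos(x*z)), -6*x**2*y + 5*z*sin(x*z) - 6*z*cos(x*z) - 4*exp(x + y))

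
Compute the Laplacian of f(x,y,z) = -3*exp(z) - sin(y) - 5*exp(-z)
-3*exp(z) + sin(y) - 5*exp(-z)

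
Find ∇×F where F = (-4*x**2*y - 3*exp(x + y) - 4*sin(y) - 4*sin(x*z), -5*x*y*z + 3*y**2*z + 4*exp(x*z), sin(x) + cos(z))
(5*x*y - 4*x*exp(x*z) - 3*y**2, -4*x*cos(x*z) - cos(x), 4*x**2 - 5*y*z + 4*z*exp(x*z) + 3*exp(x + y) + 4*cos(y))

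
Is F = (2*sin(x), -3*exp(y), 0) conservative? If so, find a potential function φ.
Yes, F is conservative. φ = -3*exp(y) - 2*cos(x)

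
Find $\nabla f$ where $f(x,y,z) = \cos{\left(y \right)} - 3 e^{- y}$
(0, -sin(y) + 3*exp(-y), 0)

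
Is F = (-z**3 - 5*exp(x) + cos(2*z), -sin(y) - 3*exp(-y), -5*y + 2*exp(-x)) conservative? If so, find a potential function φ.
No, ∇×F = (-5, -3*z**2 - 2*sin(2*z) + 2*exp(-x), 0) ≠ 0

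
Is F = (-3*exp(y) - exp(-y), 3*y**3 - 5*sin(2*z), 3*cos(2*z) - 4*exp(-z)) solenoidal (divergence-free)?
No, ∇·F = 9*y**2 - 6*sin(2*z) + 4*exp(-z)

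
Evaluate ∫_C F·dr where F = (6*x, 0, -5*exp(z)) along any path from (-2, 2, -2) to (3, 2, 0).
5*exp(-2) + 10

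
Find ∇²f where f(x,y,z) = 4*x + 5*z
0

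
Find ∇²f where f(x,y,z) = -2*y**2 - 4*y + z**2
-2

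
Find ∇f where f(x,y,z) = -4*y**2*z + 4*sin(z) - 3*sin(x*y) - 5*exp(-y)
(-3*y*cos(x*y), -3*x*cos(x*y) - 8*y*z + 5*exp(-y), -4*y**2 + 4*cos(z))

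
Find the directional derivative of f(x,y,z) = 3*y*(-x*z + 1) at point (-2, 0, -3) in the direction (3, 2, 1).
-15*sqrt(14)/7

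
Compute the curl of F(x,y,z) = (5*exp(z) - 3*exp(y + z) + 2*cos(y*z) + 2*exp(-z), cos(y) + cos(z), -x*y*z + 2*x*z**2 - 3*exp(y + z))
(-x*z - 3*exp(y + z) + sin(z), y*z - 2*y*sin(y*z) - 2*z**2 + 5*exp(z) - 3*exp(y + z) - 2*exp(-z), 2*z*sin(y*z) + 3*exp(y + z))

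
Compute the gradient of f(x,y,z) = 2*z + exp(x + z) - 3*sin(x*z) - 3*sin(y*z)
(-3*z*cos(x*z) + exp(x + z), -3*z*cos(y*z), -3*x*cos(x*z) - 3*y*cos(y*z) + exp(x + z) + 2)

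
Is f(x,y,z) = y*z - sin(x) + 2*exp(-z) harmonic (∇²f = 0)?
No, ∇²f = sin(x) + 2*exp(-z)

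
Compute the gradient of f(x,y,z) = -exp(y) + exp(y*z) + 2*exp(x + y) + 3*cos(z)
(2*exp(x + y), z*exp(y*z) - exp(y) + 2*exp(x + y), y*exp(y*z) - 3*sin(z))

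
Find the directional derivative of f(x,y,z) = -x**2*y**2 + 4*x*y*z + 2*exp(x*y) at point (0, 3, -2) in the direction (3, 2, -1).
-27*sqrt(14)/7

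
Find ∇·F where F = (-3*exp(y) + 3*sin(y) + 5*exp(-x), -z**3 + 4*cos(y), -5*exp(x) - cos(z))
-4*sin(y) + sin(z) - 5*exp(-x)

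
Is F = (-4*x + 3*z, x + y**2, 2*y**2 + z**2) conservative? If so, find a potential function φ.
No, ∇×F = (4*y, 3, 1) ≠ 0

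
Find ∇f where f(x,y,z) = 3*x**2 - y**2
(6*x, -2*y, 0)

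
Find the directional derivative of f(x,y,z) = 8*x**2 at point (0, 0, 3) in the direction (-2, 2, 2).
0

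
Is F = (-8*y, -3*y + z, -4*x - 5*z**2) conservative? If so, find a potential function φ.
No, ∇×F = (-1, 4, 8) ≠ 0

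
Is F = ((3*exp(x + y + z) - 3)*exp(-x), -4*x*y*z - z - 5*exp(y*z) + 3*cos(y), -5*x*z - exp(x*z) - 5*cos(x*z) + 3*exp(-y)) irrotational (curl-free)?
No, ∇×F = (4*x*y + 5*y*exp(y*z) + 1 - 3*exp(-y), z*exp(x*z) - 5*z*sin(x*z) + 5*z + 3*exp(y + z), -4*y*z - 3*exp(y + z))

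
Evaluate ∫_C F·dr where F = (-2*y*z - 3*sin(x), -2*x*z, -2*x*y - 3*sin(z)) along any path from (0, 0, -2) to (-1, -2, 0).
-3*cos(2) + 3*cos(1)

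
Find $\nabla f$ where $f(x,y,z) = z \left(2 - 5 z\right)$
(0, 0, 2 - 10*z)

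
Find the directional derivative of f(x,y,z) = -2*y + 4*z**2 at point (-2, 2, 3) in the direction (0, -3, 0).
2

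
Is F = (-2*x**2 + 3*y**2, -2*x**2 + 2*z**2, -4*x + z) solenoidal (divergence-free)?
No, ∇·F = 1 - 4*x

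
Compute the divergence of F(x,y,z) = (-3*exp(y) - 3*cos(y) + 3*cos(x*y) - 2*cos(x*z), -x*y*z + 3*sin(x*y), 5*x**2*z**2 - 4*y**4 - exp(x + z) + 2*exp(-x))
10*x**2*z - x*z + 3*x*cos(x*y) - 3*y*sin(x*y) + 2*z*sin(x*z) - exp(x + z)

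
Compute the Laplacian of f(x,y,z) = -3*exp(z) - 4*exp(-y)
-3*exp(z) - 4*exp(-y)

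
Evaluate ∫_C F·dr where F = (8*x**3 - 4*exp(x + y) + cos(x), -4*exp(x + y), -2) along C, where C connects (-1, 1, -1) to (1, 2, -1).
-4*exp(3) + 2*sin(1) + 4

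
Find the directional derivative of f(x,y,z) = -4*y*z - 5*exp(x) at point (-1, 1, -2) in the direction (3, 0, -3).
sqrt(2)*(-5 + 4*E)*exp(-1)/2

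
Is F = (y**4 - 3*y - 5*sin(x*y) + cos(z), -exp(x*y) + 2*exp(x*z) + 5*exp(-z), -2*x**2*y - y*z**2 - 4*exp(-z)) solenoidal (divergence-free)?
No, ∇·F = -x*exp(x*y) - 2*y*z - 5*y*cos(x*y) + 4*exp(-z)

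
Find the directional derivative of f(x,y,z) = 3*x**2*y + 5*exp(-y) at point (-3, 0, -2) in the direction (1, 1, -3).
2*sqrt(11)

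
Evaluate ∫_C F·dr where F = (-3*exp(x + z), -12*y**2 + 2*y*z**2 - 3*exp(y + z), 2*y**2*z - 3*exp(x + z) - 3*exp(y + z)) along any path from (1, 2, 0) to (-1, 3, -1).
-67 - 3*exp(-2) + 3*E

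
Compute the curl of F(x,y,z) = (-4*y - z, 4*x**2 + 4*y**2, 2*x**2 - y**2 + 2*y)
(2 - 2*y, -4*x - 1, 8*x + 4)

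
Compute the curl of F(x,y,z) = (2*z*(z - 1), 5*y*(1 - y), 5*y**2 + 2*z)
(10*y, 4*z - 2, 0)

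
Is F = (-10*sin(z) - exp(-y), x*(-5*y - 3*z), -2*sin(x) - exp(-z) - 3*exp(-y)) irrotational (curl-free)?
No, ∇×F = (3*x + 3*exp(-y), 2*cos(x) - 10*cos(z), -5*y - 3*z - exp(-y))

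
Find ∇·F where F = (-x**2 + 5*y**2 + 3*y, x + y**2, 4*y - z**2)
-2*x + 2*y - 2*z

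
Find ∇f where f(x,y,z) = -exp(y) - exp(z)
(0, -exp(y), -exp(z))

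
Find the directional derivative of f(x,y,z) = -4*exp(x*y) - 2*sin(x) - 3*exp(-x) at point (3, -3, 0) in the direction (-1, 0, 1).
sqrt(2)*(exp(9)*cos(3) - 3*exp(6)/2 - 6)*exp(-9)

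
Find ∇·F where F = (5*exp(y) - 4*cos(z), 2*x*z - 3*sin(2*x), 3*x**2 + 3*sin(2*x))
0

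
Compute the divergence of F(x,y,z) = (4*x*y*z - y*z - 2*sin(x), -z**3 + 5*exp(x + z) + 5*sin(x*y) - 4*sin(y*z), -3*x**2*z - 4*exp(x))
-3*x**2 + 5*x*cos(x*y) + 4*y*z - 4*z*cos(y*z) - 2*cos(x)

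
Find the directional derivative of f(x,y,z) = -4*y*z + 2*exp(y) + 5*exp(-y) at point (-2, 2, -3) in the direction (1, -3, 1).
sqrt(11)*(-6*exp(4) - 44*exp(2) + 15)*exp(-2)/11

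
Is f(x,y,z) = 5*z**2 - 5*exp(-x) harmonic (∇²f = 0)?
No, ∇²f = 10 - 5*exp(-x)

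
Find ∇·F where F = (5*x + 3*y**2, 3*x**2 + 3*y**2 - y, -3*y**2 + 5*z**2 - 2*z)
6*y + 10*z + 2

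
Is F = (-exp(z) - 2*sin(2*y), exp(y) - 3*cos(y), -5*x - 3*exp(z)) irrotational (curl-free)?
No, ∇×F = (0, 5 - exp(z), 4*cos(2*y))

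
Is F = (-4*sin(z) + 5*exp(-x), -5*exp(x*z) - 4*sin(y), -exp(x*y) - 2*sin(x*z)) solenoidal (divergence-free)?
No, ∇·F = -2*x*cos(x*z) - 4*cos(y) - 5*exp(-x)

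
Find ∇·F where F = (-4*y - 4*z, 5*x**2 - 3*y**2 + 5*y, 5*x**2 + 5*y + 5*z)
10 - 6*y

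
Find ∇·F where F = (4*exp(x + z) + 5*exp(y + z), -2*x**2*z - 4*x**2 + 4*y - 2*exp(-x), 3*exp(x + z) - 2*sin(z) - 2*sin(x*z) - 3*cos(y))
-2*x*cos(x*z) + 7*exp(x + z) - 2*cos(z) + 4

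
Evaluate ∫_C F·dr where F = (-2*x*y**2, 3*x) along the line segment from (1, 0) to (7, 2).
-64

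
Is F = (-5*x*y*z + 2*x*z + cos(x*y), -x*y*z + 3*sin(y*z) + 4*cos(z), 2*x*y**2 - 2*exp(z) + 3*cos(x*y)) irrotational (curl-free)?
No, ∇×F = (5*x*y - 3*x*sin(x*y) - 3*y*cos(y*z) + 4*sin(z), -5*x*y + 2*x - 2*y**2 + 3*y*sin(x*y), 5*x*z + x*sin(x*y) - y*z)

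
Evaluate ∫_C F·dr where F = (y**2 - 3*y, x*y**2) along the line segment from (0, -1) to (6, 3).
40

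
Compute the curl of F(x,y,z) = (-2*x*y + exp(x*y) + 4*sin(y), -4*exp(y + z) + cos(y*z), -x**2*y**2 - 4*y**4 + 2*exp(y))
(-2*x**2*y - 16*y**3 + y*sin(y*z) + 2*exp(y) + 4*exp(y + z), 2*x*y**2, -x*exp(x*y) + 2*x - 4*cos(y))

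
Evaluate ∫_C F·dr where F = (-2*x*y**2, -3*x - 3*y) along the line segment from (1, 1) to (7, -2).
-69/2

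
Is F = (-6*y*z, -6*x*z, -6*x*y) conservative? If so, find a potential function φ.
Yes, F is conservative. φ = -6*x*y*z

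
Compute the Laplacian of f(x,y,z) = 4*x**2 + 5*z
8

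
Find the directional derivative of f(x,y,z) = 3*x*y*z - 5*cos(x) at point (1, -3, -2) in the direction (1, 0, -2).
sqrt(5)*(sin(1) + 36/5)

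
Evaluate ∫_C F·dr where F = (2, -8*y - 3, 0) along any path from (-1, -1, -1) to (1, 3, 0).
-40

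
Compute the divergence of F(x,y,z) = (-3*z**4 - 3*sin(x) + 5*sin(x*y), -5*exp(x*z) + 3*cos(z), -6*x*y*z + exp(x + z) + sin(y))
-6*x*y + 5*y*cos(x*y) + exp(x + z) - 3*cos(x)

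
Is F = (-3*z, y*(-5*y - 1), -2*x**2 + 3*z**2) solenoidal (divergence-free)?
No, ∇·F = -10*y + 6*z - 1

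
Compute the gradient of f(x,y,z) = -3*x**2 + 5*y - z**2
(-6*x, 5, -2*z)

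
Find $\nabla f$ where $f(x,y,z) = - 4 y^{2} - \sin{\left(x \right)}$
(-cos(x), -8*y, 0)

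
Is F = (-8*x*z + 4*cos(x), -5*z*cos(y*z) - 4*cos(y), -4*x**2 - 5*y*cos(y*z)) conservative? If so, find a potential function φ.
Yes, F is conservative. φ = -4*x**2*z + 4*sin(x) - 4*sin(y) - 5*sin(y*z)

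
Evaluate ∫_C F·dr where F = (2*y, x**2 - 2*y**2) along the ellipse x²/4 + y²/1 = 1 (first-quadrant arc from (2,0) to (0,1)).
2 - pi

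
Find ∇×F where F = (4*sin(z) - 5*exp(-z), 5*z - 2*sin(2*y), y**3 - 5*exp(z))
(3*y**2 - 5, 4*cos(z) + 5*exp(-z), 0)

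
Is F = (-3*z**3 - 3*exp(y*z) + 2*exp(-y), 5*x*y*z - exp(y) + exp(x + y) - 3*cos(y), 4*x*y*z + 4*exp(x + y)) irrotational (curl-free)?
No, ∇×F = (-5*x*y + 4*x*z + 4*exp(x + y), -4*y*z - 3*y*exp(y*z) - 9*z**2 - 4*exp(x + y), 5*y*z + 3*z*exp(y*z) + exp(x + y) + 2*exp(-y))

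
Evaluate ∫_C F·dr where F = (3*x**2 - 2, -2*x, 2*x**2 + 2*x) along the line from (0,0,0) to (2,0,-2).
-16/3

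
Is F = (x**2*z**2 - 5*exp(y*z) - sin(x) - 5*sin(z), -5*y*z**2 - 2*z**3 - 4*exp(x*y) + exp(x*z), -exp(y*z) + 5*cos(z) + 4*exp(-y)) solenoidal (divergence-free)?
No, ∇·F = 2*x*z**2 - 4*x*exp(x*y) - y*exp(y*z) - 5*z**2 - 5*sin(z) - cos(x)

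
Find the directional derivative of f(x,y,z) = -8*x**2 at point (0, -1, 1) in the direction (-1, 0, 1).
0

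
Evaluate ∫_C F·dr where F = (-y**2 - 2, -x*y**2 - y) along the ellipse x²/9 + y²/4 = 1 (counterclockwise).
-6*pi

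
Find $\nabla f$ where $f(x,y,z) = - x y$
(-y, -x, 0)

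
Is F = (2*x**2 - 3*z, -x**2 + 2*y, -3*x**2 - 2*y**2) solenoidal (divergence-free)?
No, ∇·F = 4*x + 2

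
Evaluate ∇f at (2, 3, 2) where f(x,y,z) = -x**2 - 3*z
(-4, 0, -3)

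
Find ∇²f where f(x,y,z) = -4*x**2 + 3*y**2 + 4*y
-2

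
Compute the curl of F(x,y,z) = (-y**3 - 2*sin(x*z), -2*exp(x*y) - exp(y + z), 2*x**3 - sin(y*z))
(-z*cos(y*z) + exp(y + z), -2*x*(3*x + cos(x*z)), y*(3*y - 2*exp(x*y)))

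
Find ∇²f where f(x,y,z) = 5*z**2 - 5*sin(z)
5*sin(z) + 10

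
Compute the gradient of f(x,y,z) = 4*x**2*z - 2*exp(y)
(8*x*z, -2*exp(y), 4*x**2)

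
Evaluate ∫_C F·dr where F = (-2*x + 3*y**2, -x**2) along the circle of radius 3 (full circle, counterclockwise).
0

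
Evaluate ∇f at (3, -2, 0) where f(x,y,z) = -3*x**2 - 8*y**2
(-18, 32, 0)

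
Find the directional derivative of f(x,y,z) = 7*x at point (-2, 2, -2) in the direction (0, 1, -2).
0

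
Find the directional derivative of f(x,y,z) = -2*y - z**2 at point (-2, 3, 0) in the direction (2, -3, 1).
3*sqrt(14)/7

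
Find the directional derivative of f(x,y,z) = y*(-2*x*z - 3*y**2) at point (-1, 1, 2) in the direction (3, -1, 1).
-5*sqrt(11)/11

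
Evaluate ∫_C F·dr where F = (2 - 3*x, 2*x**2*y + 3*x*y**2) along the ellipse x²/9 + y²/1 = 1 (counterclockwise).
9*pi/4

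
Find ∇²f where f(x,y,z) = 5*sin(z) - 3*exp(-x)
-5*sin(z) - 3*exp(-x)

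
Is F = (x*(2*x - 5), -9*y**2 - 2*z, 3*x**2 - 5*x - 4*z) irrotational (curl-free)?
No, ∇×F = (2, 5 - 6*x, 0)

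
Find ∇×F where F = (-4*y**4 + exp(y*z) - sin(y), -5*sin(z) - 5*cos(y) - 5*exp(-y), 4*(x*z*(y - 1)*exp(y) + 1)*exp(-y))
(4*x*z + 5*cos(z) - 4*exp(-y), y*exp(y*z) - 4*z*(y - 1), 16*y**3 - z*exp(y*z) + cos(y))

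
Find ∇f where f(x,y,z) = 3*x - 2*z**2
(3, 0, -4*z)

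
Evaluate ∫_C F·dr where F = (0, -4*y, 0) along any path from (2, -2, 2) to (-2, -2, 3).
0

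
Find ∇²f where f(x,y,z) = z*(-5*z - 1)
-10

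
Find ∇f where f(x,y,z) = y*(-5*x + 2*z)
(-5*y, -5*x + 2*z, 2*y)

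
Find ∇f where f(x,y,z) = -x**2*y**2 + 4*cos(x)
(-2*x*y**2 - 4*sin(x), -2*x**2*y, 0)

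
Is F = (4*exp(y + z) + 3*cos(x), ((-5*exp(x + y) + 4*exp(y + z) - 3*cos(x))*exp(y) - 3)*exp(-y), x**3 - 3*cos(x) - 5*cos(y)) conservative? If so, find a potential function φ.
No, ∇×F = (-4*exp(y + z) + 5*sin(y), -3*x**2 + 4*exp(y + z) - 3*sin(x), -5*exp(x + y) - 4*exp(y + z) + 3*sin(x)) ≠ 0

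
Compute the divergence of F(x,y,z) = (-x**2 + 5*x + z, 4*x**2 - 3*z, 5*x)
5 - 2*x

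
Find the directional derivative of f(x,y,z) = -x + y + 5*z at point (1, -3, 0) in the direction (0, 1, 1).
3*sqrt(2)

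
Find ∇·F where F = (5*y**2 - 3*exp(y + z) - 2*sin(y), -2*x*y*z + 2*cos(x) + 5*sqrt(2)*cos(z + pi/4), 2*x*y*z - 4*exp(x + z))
2*x*y - 2*x*z - 4*exp(x + z)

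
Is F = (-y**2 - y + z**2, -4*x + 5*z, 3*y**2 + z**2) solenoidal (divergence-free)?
No, ∇·F = 2*z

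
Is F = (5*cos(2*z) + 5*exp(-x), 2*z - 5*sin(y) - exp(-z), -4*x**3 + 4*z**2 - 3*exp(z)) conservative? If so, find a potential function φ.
No, ∇×F = (-2 - exp(-z), 12*x**2 - 10*sin(2*z), 0) ≠ 0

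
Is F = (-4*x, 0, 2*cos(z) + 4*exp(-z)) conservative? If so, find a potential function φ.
Yes, F is conservative. φ = -2*x**2 + 2*sin(z) - 4*exp(-z)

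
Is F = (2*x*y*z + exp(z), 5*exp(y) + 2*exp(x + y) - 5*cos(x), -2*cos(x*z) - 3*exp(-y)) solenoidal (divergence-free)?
No, ∇·F = 2*x*sin(x*z) + 2*y*z + 5*exp(y) + 2*exp(x + y)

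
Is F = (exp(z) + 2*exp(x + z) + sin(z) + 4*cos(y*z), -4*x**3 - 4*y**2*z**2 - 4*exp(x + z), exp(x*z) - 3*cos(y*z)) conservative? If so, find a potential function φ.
No, ∇×F = (8*y**2*z + 3*z*sin(y*z) + 4*exp(x + z), -4*y*sin(y*z) - z*exp(x*z) + exp(z) + 2*exp(x + z) + cos(z), -12*x**2 + 4*z*sin(y*z) - 4*exp(x + z)) ≠ 0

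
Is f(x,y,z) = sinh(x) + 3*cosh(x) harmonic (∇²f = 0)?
No, ∇²f = sinh(x) + 3*cosh(x)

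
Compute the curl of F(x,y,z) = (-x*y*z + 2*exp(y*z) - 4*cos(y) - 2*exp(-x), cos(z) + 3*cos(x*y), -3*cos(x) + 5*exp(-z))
(sin(z), -x*y + 2*y*exp(y*z) - 3*sin(x), x*z - 3*y*sin(x*y) - 2*z*exp(y*z) - 4*sin(y))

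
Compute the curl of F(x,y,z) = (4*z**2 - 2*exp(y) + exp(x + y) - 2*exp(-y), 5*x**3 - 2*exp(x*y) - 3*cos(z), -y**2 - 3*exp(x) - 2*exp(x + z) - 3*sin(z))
(-2*y - 3*sin(z), 8*z + 3*exp(x) + 2*exp(x + z), 15*x**2 - 2*y*exp(x*y) + 2*exp(y) - exp(x + y) - 2*exp(-y))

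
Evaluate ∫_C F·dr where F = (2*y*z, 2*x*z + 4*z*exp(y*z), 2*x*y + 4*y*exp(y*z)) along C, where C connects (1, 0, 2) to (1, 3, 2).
8 + 4*exp(6)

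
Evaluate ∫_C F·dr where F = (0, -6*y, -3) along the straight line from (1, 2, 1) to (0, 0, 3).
6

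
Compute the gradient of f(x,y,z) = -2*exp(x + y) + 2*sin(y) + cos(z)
(-2*exp(x + y), -2*exp(x + y) + 2*cos(y), -sin(z))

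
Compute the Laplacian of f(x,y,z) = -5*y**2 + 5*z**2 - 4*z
0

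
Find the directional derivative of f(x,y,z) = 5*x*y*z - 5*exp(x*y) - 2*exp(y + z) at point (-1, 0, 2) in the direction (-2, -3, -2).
5*sqrt(17)*(3 + 2*exp(2))/17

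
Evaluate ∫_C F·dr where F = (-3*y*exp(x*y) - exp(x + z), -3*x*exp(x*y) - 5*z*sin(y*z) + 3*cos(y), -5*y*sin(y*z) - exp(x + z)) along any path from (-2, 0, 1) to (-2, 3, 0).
(-exp(4) - 3 + exp(5) + 3*(sin(3) + 1)*exp(6))*exp(-6)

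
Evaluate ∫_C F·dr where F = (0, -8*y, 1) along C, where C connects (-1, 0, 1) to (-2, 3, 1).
-36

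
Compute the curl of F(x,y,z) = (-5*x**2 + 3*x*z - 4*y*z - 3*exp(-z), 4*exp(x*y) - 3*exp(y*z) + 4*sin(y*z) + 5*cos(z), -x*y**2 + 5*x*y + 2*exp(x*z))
(-2*x*y + 5*x + 3*y*exp(y*z) - 4*y*cos(y*z) + 5*sin(z), 3*x + y**2 - 9*y - 2*z*exp(x*z) + 3*exp(-z), 4*y*exp(x*y) + 4*z)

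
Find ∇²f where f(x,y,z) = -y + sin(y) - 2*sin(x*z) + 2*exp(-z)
2*x**2*sin(x*z) + 2*z**2*sin(x*z) - sin(y) + 2*exp(-z)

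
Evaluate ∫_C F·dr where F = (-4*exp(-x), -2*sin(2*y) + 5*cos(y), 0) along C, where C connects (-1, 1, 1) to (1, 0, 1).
-8*sinh(1) - 5*sin(1) - cos(2) + 1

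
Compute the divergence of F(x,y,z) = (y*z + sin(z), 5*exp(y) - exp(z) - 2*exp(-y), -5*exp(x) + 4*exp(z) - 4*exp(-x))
5*exp(y) + 4*exp(z) + 2*exp(-y)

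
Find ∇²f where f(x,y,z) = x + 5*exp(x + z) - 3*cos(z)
10*exp(x + z) + 3*cos(z)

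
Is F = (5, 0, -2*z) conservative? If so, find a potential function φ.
Yes, F is conservative. φ = 5*x - z**2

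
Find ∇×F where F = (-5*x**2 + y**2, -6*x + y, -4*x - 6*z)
(0, 4, -2*y - 6)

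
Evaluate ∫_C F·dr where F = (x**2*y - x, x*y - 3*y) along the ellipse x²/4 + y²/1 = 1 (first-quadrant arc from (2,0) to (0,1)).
7/6 - pi/2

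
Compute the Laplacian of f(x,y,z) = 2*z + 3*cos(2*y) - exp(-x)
-12*cos(2*y) - exp(-x)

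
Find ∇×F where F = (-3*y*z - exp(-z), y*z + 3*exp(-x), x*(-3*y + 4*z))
(-3*x - y, -4*z + exp(-z), 3*z - 3*exp(-x))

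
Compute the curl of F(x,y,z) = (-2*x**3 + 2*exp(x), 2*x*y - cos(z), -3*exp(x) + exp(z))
(-sin(z), 3*exp(x), 2*y)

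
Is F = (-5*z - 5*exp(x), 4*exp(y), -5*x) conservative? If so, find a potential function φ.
Yes, F is conservative. φ = -5*x*z - 5*exp(x) + 4*exp(y)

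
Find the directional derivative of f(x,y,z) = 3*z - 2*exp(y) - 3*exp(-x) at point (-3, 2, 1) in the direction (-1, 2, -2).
-exp(3) - 4*exp(2)/3 - 2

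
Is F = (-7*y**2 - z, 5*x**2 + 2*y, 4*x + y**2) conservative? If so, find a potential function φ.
No, ∇×F = (2*y, -5, 10*x + 14*y) ≠ 0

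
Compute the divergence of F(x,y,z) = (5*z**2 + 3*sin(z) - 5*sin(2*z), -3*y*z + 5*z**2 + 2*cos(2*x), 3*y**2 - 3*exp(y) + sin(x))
-3*z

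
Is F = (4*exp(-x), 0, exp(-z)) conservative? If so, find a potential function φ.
Yes, F is conservative. φ = -exp(-z) - 4*exp(-x)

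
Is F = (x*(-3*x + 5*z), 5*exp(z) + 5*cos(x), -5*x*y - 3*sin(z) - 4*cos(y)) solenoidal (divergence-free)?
No, ∇·F = -6*x + 5*z - 3*cos(z)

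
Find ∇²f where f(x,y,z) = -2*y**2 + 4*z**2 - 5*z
4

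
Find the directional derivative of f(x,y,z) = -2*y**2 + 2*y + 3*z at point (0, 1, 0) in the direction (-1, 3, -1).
-9*sqrt(11)/11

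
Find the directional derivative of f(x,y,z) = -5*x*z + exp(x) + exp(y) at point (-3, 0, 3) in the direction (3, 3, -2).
3*sqrt(22)*(1 - 24*exp(3))*exp(-3)/22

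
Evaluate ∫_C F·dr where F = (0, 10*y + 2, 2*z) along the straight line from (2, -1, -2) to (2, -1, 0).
-4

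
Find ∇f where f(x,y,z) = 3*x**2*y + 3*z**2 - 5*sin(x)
(6*x*y - 5*cos(x), 3*x**2, 6*z)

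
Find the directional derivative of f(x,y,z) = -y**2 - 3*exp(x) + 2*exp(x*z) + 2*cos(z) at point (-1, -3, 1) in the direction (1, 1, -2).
sqrt(6)*(3 + 4*E*sin(1) + 6*E)*exp(-1)/6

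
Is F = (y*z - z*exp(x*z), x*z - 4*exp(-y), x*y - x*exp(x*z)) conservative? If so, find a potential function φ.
Yes, F is conservative. φ = x*y*z - exp(x*z) + 4*exp(-y)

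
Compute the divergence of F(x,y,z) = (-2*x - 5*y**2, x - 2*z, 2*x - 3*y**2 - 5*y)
-2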